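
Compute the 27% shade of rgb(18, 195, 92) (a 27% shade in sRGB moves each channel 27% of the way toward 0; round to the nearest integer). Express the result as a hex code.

Lerp each channel 27% toward 0:
  R: 18 + 0.27×(0−18) = 18 − 4.86 = 13.14 → 13
  G: 195 + 0.27×(0−195) = 195 − 52.65 = 142.35 → 142
  B: 92 + 0.27×(0−92) = 92 − 24.84 = 67.16 → 67
rgb(13, 142, 67) = #0d8e43.

#0d8e43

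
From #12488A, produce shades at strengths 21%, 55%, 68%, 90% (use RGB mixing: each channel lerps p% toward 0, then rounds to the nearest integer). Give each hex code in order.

#12488A is rgb(18, 72, 138).
21%: (18 − 3.78 = 14.22→14, 72 − 15.12 = 56.88→57, 138 − 28.98 = 109.02→109) → #0E396D
55%: (18 − 9.9 = 8.1→8, 72 − 39.6 = 32.4→32, 138 − 75.9 = 62.1→62) → #08203E
68%: (18 − 12.24 = 5.76→6, 72 − 48.96 = 23.04→23, 138 − 93.84 = 44.16→44) → #06172C
90%: (18 − 16.2 = 1.8→2, 72 − 64.8 = 7.2→7, 138 − 124.2 = 13.8→14) → #02070E

#0E396D, #08203E, #06172C, #02070E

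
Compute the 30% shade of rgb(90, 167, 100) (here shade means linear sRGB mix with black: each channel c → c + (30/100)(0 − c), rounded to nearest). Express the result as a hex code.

Per channel, c → c + 0.3(0 − c):
  R: 90 + 0.3×(0−90) = 90 − 27 = 63 → 63
  G: 167 + 0.3×(0−167) = 167 − 50.1 = 116.9 → 117
  B: 100 + 0.3×(0−100) = 100 − 30 = 70 → 70
rgb(63, 117, 70) = #3F7546.

#3F7546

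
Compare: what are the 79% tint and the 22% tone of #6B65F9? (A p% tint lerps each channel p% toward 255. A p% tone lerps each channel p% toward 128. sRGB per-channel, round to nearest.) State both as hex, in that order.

#E0DFFE, #706BDE

#6B65F9 is rgb(107, 101, 249).
79% tint:
  R: 107 + 116.92 = 223.92 → 224
  G: 101 + 0.79×(255−101) = 101 + 121.66 = 222.66 → 223
  B: 249 + 0.79×(255−249) = 249 + 4.74 = 253.74 → 254
  → #E0DFFE
22% tone:
  R: 107 + 0.22×(128−107) = 107 + 4.62 = 111.62 → 112
  G: 101 + 0.22×(128−101) = 101 + 5.94 = 106.94 → 107
  B: 249 + 0.22×(128−249) = 249 − 26.62 = 222.38 → 222
  → #706BDE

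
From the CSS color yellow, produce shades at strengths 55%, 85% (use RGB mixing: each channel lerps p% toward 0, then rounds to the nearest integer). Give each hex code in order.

#737300, #262600

CSS yellow is rgb(255, 255, 0).
55%: (255 − 140.25 = 114.75→115, 255 − 140.25 = 114.75→115, 0→0) → #737300
85%: (255 − 216.75 = 38.25→38, 255 − 216.75 = 38.25→38, 0→0) → #262600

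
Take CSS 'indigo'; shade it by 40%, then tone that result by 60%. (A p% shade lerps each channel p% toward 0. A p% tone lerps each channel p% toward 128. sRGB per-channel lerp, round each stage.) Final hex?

#5F4D6C

CSS indigo is rgb(75, 0, 130).
Lerp each channel 40% toward 0:
  R: 75 − 30 = 45 → 45
  G: 0 + 0 = 0 → 0
  B: 130 + 0.4×(0−130) = 130 − 52 = 78 → 78
After the shade: rgb(45, 0, 78) = #2D004E.
A 60% tone moves each channel 60% toward 128:
  R: 45 + 0.6×(128−45) = 45 + 49.8 = 94.8 → 95
  G: 0 + 0.6×(128−0) = 0 + 76.8 = 76.8 → 77
  B: 78 + 30 = 108 → 108
rgb(95, 77, 108) = #5F4D6C.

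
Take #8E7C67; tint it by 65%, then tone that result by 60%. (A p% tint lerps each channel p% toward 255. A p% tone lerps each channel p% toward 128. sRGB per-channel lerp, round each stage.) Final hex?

#A3A09E

#8E7C67 is rgb(142, 124, 103).
Lerp each channel 65% toward 255:
  R: 142 + 0.65×(255−142) = 142 + 73.45 = 215.45 → 215
  G: 124 + 0.65×(255−124) = 124 + 85.15 = 209.15 → 209
  B: 103 + 98.8 = 201.8 → 202
After the tint: rgb(215, 209, 202) = #D7D1CA.
Lerp each channel 60% toward 128:
  R: 215 − 52.2 = 162.8 → 163
  G: 209 − 48.6 = 160.4 → 160
  B: 202 + 0.6×(128−202) = 202 − 44.4 = 157.6 → 158
rgb(163, 160, 158) = #A3A09E.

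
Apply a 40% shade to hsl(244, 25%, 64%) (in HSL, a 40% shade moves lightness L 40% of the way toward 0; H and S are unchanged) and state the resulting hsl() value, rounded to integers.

hsl(244, 25%, 38%)

L moves 40% from 64 toward 0: 64 − 25.6 = 38.4 → 38.
H and S are unchanged.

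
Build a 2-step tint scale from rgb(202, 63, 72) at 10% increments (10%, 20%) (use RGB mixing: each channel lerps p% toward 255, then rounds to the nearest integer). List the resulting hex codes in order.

10%: (202 + 5.3 = 207.3→207, 63 + 19.2 = 82.2→82, 72 + 18.3 = 90.3→90) → #CF525A
20%: (202 + 10.6 = 212.6→213, 63 + 38.4 = 101.4→101, 72 + 36.6 = 108.6→109) → #D5656D

#CF525A, #D5656D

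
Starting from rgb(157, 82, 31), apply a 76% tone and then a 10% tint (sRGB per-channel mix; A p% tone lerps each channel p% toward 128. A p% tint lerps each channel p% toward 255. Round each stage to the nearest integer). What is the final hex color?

Per channel, c → c + 0.76(128 − c):
  R: 157 − 22.04 = 134.96 → 135
  G: 82 + 0.76×(128−82) = 82 + 34.96 = 116.96 → 117
  B: 31 + 73.72 = 104.72 → 105
After the tone: rgb(135, 117, 105) = #877569.
A 10% tint moves each channel 10% toward 255:
  R: 135 + 0.1×(255−135) = 135 + 12 = 147 → 147
  G: 117 + 0.1×(255−117) = 117 + 13.8 = 130.8 → 131
  B: 105 + 15 = 120 → 120
rgb(147, 131, 120) = #938378.

#938378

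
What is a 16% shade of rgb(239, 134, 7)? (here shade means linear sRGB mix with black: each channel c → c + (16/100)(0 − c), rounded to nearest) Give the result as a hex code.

#c97106

A 16% shade moves each channel 16% toward 0:
  R: 239 − 38.24 = 200.76 → 201
  G: 134 + 0.16×(0−134) = 134 − 21.44 = 112.56 → 113
  B: 7 + 0.16×(0−7) = 7 − 1.12 = 5.88 → 6
rgb(201, 113, 6) = #c97106.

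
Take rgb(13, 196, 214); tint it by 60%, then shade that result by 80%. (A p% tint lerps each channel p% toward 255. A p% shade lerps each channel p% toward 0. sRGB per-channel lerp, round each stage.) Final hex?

#202E30

Per channel, c → c + 0.6(255 − c):
  R: 13 + 0.6×(255−13) = 13 + 145.2 = 158.2 → 158
  G: 196 + 35.4 = 231.4 → 231
  B: 214 + 24.6 = 238.6 → 239
After the tint: rgb(158, 231, 239) = #9EE7EF.
Per channel, c → c + 0.8(0 − c):
  R: 158 + 0.8×(0−158) = 158 − 126.4 = 31.6 → 32
  G: 231 + 0.8×(0−231) = 231 − 184.8 = 46.2 → 46
  B: 239 − 191.2 = 47.8 → 48
rgb(32, 46, 48) = #202E30.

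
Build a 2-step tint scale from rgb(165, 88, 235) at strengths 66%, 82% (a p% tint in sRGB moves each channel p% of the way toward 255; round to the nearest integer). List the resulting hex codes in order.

66%: (165 + 59.4 = 224.4→224, 88 + 110.22 = 198.22→198, 235 + 13.2 = 248.2→248) → #E0C6F8
82%: (165 + 73.8 = 238.8→239, 88 + 136.94 = 224.94→225, 235 + 16.4 = 251.4→251) → #EFE1FB

#E0C6F8, #EFE1FB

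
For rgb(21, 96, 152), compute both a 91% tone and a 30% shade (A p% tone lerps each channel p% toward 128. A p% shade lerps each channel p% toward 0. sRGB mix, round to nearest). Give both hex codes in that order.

91% tone:
  R: 21 + 0.91×(128−21) = 21 + 97.37 = 118.37 → 118
  G: 96 + 0.91×(128−96) = 96 + 29.12 = 125.12 → 125
  B: 152 + 0.91×(128−152) = 152 − 21.84 = 130.16 → 130
  → #767d82
30% shade:
  R: 21 + 0.3×(0−21) = 21 − 6.3 = 14.7 → 15
  G: 96 − 28.8 = 67.2 → 67
  B: 152 − 45.6 = 106.4 → 106
  → #0f436a

#767d82, #0f436a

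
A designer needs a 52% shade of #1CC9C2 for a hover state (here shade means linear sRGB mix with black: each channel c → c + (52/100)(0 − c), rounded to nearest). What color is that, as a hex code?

#1CC9C2 is rgb(28, 201, 194).
Per channel, c → c + 0.52(0 − c):
  R: 28 − 14.56 = 13.44 → 13
  G: 201 − 104.52 = 96.48 → 96
  B: 194 + 0.52×(0−194) = 194 − 100.88 = 93.12 → 93
rgb(13, 96, 93) = #0D605D.

#0D605D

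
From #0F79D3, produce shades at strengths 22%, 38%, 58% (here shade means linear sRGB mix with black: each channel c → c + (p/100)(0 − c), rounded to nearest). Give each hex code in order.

#0F79D3 is rgb(15, 121, 211).
22%: (15 − 3.3 = 11.7→12, 121 − 26.62 = 94.38→94, 211 − 46.42 = 164.58→165) → #0C5EA5
38%: (15 − 5.7 = 9.3→9, 121 − 45.98 = 75.02→75, 211 − 80.18 = 130.82→131) → #094B83
58%: (15 − 8.7 = 6.3→6, 121 − 70.18 = 50.82→51, 211 − 122.38 = 88.62→89) → #063359

#0C5EA5, #094B83, #063359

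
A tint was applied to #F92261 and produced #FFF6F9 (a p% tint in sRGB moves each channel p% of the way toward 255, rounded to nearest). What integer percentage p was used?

96%

#F92261 is rgb(249, 34, 97); #FFF6F9 is rgb(255, 246, 249).
On the G channel (widest range): 246 ≈ 34 + (p/100)(255 − 34), so p ≈ 100×(246 − 34)/(255 − 34) = 21200/221 = 95.93.
p = 96 reproduces all three channels after rounding.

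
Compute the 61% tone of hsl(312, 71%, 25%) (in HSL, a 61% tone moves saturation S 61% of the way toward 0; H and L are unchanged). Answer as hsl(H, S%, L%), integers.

S moves 61% from 71 toward 0: 71 − 43.31 = 27.69 → 28.
H and L are unchanged.

hsl(312, 28%, 25%)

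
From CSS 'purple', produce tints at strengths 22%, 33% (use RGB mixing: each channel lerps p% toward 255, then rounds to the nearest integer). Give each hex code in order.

CSS purple is rgb(128, 0, 128).
22%: (128 + 27.94 = 155.94→156, 0 + 56.1 = 56.1→56, 128 + 27.94 = 155.94→156) → #9C389C
33%: (128 + 41.91 = 169.91→170, 0 + 84.15 = 84.15→84, 128 + 41.91 = 169.91→170) → #AA54AA

#9C389C, #AA54AA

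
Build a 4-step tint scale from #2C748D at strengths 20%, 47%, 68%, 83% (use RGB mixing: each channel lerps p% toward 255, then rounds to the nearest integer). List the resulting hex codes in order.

#2C748D is rgb(44, 116, 141).
20%: (44 + 42.2 = 86.2→86, 116 + 27.8 = 143.8→144, 141 + 22.8 = 163.8→164) → #5690A4
47%: (44 + 99.17 = 143.17→143, 116 + 65.33 = 181.33→181, 141 + 53.58 = 194.58→195) → #8FB5C3
68%: (44 + 143.48 = 187.48→187, 116 + 94.52 = 210.52→211, 141 + 77.52 = 218.52→219) → #BBD3DB
83%: (44 + 175.13 = 219.13→219, 116 + 115.37 = 231.37→231, 141 + 94.62 = 235.62→236) → #DBE7EC

#5690A4, #8FB5C3, #BBD3DB, #DBE7EC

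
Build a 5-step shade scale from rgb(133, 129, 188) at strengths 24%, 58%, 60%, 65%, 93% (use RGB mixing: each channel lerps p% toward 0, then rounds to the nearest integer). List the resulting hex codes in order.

#65628f, #38364f, #35344b, #2f2d42, #09090d

24%: (133 − 31.92 = 101.08→101, 129 − 30.96 = 98.04→98, 188 − 45.12 = 142.88→143) → #65628f
58%: (133 − 77.14 = 55.86→56, 129 − 74.82 = 54.18→54, 188 − 109.04 = 78.96→79) → #38364f
60%: (133 − 79.8 = 53.2→53, 129 − 77.4 = 51.6→52, 188 − 112.8 = 75.2→75) → #35344b
65%: (133 − 86.45 = 46.55→47, 129 − 83.85 = 45.15→45, 188 − 122.2 = 65.8→66) → #2f2d42
93%: (133 − 123.69 = 9.31→9, 129 − 119.97 = 9.03→9, 188 − 174.84 = 13.16→13) → #09090d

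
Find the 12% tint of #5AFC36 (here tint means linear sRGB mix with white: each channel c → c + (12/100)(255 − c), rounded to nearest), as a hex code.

#5AFC36 is rgb(90, 252, 54).
Lerp each channel 12% toward 255:
  R: 90 + 19.8 = 109.8 → 110
  G: 252 + 0.36 = 252.36 → 252
  B: 54 + 24.12 = 78.12 → 78
rgb(110, 252, 78) = #6EFC4E.

#6EFC4E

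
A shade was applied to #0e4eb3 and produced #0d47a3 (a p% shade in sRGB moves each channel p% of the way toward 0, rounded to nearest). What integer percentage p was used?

#0e4eb3 is rgb(14, 78, 179); #0d47a3 is rgb(13, 71, 163).
On the B channel (widest range): 163 ≈ 179 + (p/100)(0 − 179), so p ≈ 100×(163 − 179)/(0 − 179) = -1600/-179 = 8.94.
p = 9 reproduces all three channels after rounding.

9%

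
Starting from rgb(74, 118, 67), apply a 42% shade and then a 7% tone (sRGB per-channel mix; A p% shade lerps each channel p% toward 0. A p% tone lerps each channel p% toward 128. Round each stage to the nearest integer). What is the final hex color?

#31482d

Per channel, c → c + 0.42(0 − c):
  R: 74 − 31.08 = 42.92 → 43
  G: 118 + 0.42×(0−118) = 118 − 49.56 = 68.44 → 68
  B: 67 + 0.42×(0−67) = 67 − 28.14 = 38.86 → 39
After the shade: rgb(43, 68, 39) = #2b4427.
A 7% tone moves each channel 7% toward 128:
  R: 43 + 5.95 = 48.95 → 49
  G: 68 + 4.2 = 72.2 → 72
  B: 39 + 0.07×(128−39) = 39 + 6.23 = 45.23 → 45
rgb(49, 72, 45) = #31482d.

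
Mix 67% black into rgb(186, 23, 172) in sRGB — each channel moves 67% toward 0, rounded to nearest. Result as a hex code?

#3D0839

Lerp each channel 67% toward 0:
  R: 186 − 124.62 = 61.38 → 61
  G: 23 + 0.67×(0−23) = 23 − 15.41 = 7.59 → 8
  B: 172 − 115.24 = 56.76 → 57
rgb(61, 8, 57) = #3D0839.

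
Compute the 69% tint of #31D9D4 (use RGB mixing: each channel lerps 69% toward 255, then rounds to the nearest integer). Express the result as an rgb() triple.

#31D9D4 is rgb(49, 217, 212).
Lerp each channel 69% toward 255:
  R: 49 + 0.69×(255−49) = 49 + 142.14 = 191.14 → 191
  G: 217 + 26.22 = 243.22 → 243
  B: 212 + 0.69×(255−212) = 212 + 29.67 = 241.67 → 242

rgb(191, 243, 242)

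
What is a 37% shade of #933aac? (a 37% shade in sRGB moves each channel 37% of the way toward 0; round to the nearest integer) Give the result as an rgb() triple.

#933aac is rgb(147, 58, 172).
A 37% shade moves each channel 37% toward 0:
  R: 147 + 0.37×(0−147) = 147 − 54.39 = 92.61 → 93
  G: 58 + 0.37×(0−58) = 58 − 21.46 = 36.54 → 37
  B: 172 − 63.64 = 108.36 → 108

rgb(93, 37, 108)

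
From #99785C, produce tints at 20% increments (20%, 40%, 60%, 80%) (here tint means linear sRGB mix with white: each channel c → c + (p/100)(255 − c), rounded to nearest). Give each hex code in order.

#AD937D, #C2AE9D, #D6C9BE, #EBE4DE

#99785C is rgb(153, 120, 92).
20%: (153 + 20.4 = 173.4→173, 120 + 27 = 147→147, 92 + 32.6 = 124.6→125) → #AD937D
40%: (153 + 40.8 = 193.8→194, 120 + 54 = 174→174, 92 + 65.2 = 157.2→157) → #C2AE9D
60%: (153 + 61.2 = 214.2→214, 120 + 81 = 201→201, 92 + 97.8 = 189.8→190) → #D6C9BE
80%: (153 + 81.6 = 234.6→235, 120 + 108 = 228→228, 92 + 130.4 = 222.4→222) → #EBE4DE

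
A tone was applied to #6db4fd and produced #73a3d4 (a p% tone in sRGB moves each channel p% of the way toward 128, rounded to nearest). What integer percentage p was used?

#6db4fd is rgb(109, 180, 253); #73a3d4 is rgb(115, 163, 212).
On the B channel (widest range): 212 ≈ 253 + (p/100)(128 − 253), so p ≈ 100×(212 − 253)/(128 − 253) = -4100/-125 = 32.80.
p = 33 reproduces all three channels after rounding.

33%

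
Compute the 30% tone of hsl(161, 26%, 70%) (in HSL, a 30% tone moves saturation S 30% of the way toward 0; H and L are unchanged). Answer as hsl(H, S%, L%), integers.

hsl(161, 18%, 70%)

S moves 30% from 26 toward 0: 26 − 7.8 = 18.2 → 18.
H and L are unchanged.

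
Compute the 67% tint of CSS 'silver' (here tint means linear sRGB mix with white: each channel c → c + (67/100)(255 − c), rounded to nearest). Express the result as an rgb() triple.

CSS silver is rgb(192, 192, 192).
Per channel, c → c + 0.67(255 − c):
  R: 192 + 0.67×(255−192) = 192 + 42.21 = 234.21 → 234
  G: 192 + 0.67×(255−192) = 192 + 42.21 = 234.21 → 234
  B: 192 + 42.21 = 234.21 → 234

rgb(234, 234, 234)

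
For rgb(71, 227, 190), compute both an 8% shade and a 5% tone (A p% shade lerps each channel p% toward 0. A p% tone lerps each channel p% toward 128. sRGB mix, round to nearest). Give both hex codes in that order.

#41D1AF, #4ADEBB

8% shade:
  R: 71 + 0.08×(0−71) = 71 − 5.68 = 65.32 → 65
  G: 227 − 18.16 = 208.84 → 209
  B: 190 + 0.08×(0−190) = 190 − 15.2 = 174.8 → 175
  → #41D1AF
5% tone:
  R: 71 + 0.05×(128−71) = 71 + 2.85 = 73.85 → 74
  G: 227 + 0.05×(128−227) = 227 − 4.95 = 222.05 → 222
  B: 190 − 3.1 = 186.9 → 187
  → #4ADEBB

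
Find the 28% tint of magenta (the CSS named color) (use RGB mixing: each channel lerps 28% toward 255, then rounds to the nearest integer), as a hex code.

#FF47FF

CSS magenta is rgb(255, 0, 255).
Lerp each channel 28% toward 255:
  R: 255 + 0.28×(255−255) = 255 + 0 = 255 → 255
  G: 0 + 71.4 = 71.4 → 71
  B: 255 + 0.28×(255−255) = 255 + 0 = 255 → 255
rgb(255, 71, 255) = #FF47FF.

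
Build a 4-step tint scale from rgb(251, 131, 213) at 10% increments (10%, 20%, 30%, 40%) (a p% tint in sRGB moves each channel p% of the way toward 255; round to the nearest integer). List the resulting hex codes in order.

10%: (251→251, 131 + 12.4 = 143.4→143, 213 + 4.2 = 217.2→217) → #FB8FD9
20%: (251 + 0.8 = 251.8→252, 131 + 24.8 = 155.8→156, 213 + 8.4 = 221.4→221) → #FC9CDD
30%: (251 + 1.2 = 252.2→252, 131 + 37.2 = 168.2→168, 213 + 12.6 = 225.6→226) → #FCA8E2
40%: (251 + 1.6 = 252.6→253, 131 + 49.6 = 180.6→181, 213 + 16.8 = 229.8→230) → #FDB5E6

#FB8FD9, #FC9CDD, #FCA8E2, #FDB5E6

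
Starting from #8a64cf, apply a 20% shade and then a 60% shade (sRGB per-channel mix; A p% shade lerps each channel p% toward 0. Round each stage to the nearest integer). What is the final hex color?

#8a64cf is rgb(138, 100, 207).
Per channel, c → c + 0.2(0 − c):
  R: 138 − 27.6 = 110.4 → 110
  G: 100 + 0.2×(0−100) = 100 − 20 = 80 → 80
  B: 207 + 0.2×(0−207) = 207 − 41.4 = 165.6 → 166
After the shade: rgb(110, 80, 166) = #6e50a6.
A 60% shade moves each channel 60% toward 0:
  R: 110 − 66 = 44 → 44
  G: 80 + 0.6×(0−80) = 80 − 48 = 32 → 32
  B: 166 − 99.6 = 66.4 → 66
rgb(44, 32, 66) = #2c2042.

#2c2042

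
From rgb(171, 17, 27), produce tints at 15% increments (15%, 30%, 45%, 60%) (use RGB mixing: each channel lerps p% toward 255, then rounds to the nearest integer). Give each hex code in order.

#B8353D, #C4585F, #D17C82, #DDA0A4

15%: (171 + 12.6 = 183.6→184, 17 + 35.7 = 52.7→53, 27 + 34.2 = 61.2→61) → #B8353D
30%: (171 + 25.2 = 196.2→196, 17 + 71.4 = 88.4→88, 27 + 68.4 = 95.4→95) → #C4585F
45%: (171 + 37.8 = 208.8→209, 17 + 107.1 = 124.1→124, 27 + 102.6 = 129.6→130) → #D17C82
60%: (171 + 50.4 = 221.4→221, 17 + 142.8 = 159.8→160, 27 + 136.8 = 163.8→164) → #DDA0A4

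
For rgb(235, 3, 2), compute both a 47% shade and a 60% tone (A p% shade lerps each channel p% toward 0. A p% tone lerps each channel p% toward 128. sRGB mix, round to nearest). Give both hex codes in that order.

47% shade:
  R: 235 + 0.47×(0−235) = 235 − 110.45 = 124.55 → 125
  G: 3 − 1.41 = 1.59 → 2
  B: 2 − 0.94 = 1.06 → 1
  → #7d0201
60% tone:
  R: 235 + 0.6×(128−235) = 235 − 64.2 = 170.8 → 171
  G: 3 + 75 = 78 → 78
  B: 2 + 0.6×(128−2) = 2 + 75.6 = 77.6 → 78
  → #ab4e4e

#7d0201, #ab4e4e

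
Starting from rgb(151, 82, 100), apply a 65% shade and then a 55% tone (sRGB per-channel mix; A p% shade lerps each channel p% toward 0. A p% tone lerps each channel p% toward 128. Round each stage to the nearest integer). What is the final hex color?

A 65% shade moves each channel 65% toward 0:
  R: 151 − 98.15 = 52.85 → 53
  G: 82 + 0.65×(0−82) = 82 − 53.3 = 28.7 → 29
  B: 100 + 0.65×(0−100) = 100 − 65 = 35 → 35
After the shade: rgb(53, 29, 35) = #351D23.
Lerp each channel 55% toward 128:
  R: 53 + 41.25 = 94.25 → 94
  G: 29 + 54.45 = 83.45 → 83
  B: 35 + 0.55×(128−35) = 35 + 51.15 = 86.15 → 86
rgb(94, 83, 86) = #5E5356.

#5E5356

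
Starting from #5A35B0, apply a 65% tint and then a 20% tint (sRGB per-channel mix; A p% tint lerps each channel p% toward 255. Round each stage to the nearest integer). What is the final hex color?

#D1C6E9

#5A35B0 is rgb(90, 53, 176).
A 65% tint moves each channel 65% toward 255:
  R: 90 + 107.25 = 197.25 → 197
  G: 53 + 0.65×(255−53) = 53 + 131.3 = 184.3 → 184
  B: 176 + 51.35 = 227.35 → 227
After the tint: rgb(197, 184, 227) = #C5B8E3.
Per channel, c → c + 0.2(255 − c):
  R: 197 + 0.2×(255−197) = 197 + 11.6 = 208.6 → 209
  G: 184 + 0.2×(255−184) = 184 + 14.2 = 198.2 → 198
  B: 227 + 0.2×(255−227) = 227 + 5.6 = 232.6 → 233
rgb(209, 198, 233) = #D1C6E9.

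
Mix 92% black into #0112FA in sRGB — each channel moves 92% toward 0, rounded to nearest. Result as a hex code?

#000114

#0112FA is rgb(1, 18, 250).
Lerp each channel 92% toward 0:
  R: 1 + 0.92×(0−1) = 1 − 0.92 = 0.08 → 0
  G: 18 + 0.92×(0−18) = 18 − 16.56 = 1.44 → 1
  B: 250 + 0.92×(0−250) = 250 − 230 = 20 → 20
rgb(0, 1, 20) = #000114.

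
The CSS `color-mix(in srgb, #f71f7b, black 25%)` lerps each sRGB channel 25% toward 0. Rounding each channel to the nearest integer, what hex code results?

#f71f7b is rgb(247, 31, 123).
Per channel, c → c + 0.25(0 − c):
  R: 247 − 61.75 = 185.25 → 185
  G: 31 − 7.75 = 23.25 → 23
  B: 123 − 30.75 = 92.25 → 92
rgb(185, 23, 92) = #b9175c.

#b9175c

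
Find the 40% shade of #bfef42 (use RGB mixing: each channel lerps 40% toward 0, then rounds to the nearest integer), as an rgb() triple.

#bfef42 is rgb(191, 239, 66).
A 40% shade moves each channel 40% toward 0:
  R: 191 − 76.4 = 114.6 → 115
  G: 239 − 95.6 = 143.4 → 143
  B: 66 + 0.4×(0−66) = 66 − 26.4 = 39.6 → 40

rgb(115, 143, 40)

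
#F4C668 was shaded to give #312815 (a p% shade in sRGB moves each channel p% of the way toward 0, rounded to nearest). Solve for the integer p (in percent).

80%

#F4C668 is rgb(244, 198, 104); #312815 is rgb(49, 40, 21).
On the R channel (widest range): 49 ≈ 244 + (p/100)(0 − 244), so p ≈ 100×(49 − 244)/(0 − 244) = -19500/-244 = 79.92.
p = 80 reproduces all three channels after rounding.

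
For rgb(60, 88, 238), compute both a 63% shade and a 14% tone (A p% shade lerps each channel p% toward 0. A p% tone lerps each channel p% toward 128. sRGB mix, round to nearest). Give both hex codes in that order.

63% shade:
  R: 60 + 0.63×(0−60) = 60 − 37.8 = 22.2 → 22
  G: 88 + 0.63×(0−88) = 88 − 55.44 = 32.56 → 33
  B: 238 + 0.63×(0−238) = 238 − 149.94 = 88.06 → 88
  → #162158
14% tone:
  R: 60 + 9.52 = 69.52 → 70
  G: 88 + 0.14×(128−88) = 88 + 5.6 = 93.6 → 94
  B: 238 + 0.14×(128−238) = 238 − 15.4 = 222.6 → 223
  → #465EDF

#162158, #465EDF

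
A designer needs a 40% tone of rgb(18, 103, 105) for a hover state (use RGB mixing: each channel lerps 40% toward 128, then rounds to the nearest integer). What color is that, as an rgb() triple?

rgb(62, 113, 114)

Lerp each channel 40% toward 128:
  R: 18 + 44 = 62 → 62
  G: 103 + 0.4×(128−103) = 103 + 10 = 113 → 113
  B: 105 + 0.4×(128−105) = 105 + 9.2 = 114.2 → 114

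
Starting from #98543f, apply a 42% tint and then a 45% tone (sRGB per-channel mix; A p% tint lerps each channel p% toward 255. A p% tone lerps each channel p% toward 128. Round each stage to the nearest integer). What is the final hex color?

#a58f89

#98543f is rgb(152, 84, 63).
Per channel, c → c + 0.42(255 − c):
  R: 152 + 43.26 = 195.26 → 195
  G: 84 + 0.42×(255−84) = 84 + 71.82 = 155.82 → 156
  B: 63 + 80.64 = 143.64 → 144
After the tint: rgb(195, 156, 144) = #c39c90.
Lerp each channel 45% toward 128:
  R: 195 + 0.45×(128−195) = 195 − 30.15 = 164.85 → 165
  G: 156 + 0.45×(128−156) = 156 − 12.6 = 143.4 → 143
  B: 144 − 7.2 = 136.8 → 137
rgb(165, 143, 137) = #a58f89.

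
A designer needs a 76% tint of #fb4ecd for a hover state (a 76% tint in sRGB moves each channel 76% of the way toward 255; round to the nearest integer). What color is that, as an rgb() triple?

#fb4ecd is rgb(251, 78, 205).
Per channel, c → c + 0.76(255 − c):
  R: 251 + 0.76×(255−251) = 251 + 3.04 = 254.04 → 254
  G: 78 + 0.76×(255−78) = 78 + 134.52 = 212.52 → 213
  B: 205 + 0.76×(255−205) = 205 + 38 = 243 → 243

rgb(254, 213, 243)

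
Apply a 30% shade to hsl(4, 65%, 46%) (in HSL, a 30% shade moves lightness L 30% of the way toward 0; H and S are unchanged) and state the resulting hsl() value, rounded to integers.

L moves 30% from 46 toward 0: 46 − 13.8 = 32.2 → 32.
H and S are unchanged.

hsl(4, 65%, 32%)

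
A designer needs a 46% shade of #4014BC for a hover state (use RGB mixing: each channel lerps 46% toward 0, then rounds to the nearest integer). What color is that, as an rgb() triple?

#4014BC is rgb(64, 20, 188).
A 46% shade moves each channel 46% toward 0:
  R: 64 − 29.44 = 34.56 → 35
  G: 20 − 9.2 = 10.8 → 11
  B: 188 − 86.48 = 101.52 → 102

rgb(35, 11, 102)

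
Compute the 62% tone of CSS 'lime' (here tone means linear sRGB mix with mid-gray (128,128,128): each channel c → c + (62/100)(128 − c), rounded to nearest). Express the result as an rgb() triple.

CSS lime is rgb(0, 255, 0).
Lerp each channel 62% toward 128:
  R: 0 + 0.62×(128−0) = 0 + 79.36 = 79.36 → 79
  G: 255 + 0.62×(128−255) = 255 − 78.74 = 176.26 → 176
  B: 0 + 79.36 = 79.36 → 79

rgb(79, 176, 79)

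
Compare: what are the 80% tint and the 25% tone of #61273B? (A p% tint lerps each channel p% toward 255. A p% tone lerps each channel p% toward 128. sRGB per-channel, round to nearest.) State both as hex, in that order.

#DFD4D8, #693D4C

#61273B is rgb(97, 39, 59).
80% tint:
  R: 97 + 0.8×(255−97) = 97 + 126.4 = 223.4 → 223
  G: 39 + 172.8 = 211.8 → 212
  B: 59 + 156.8 = 215.8 → 216
  → #DFD4D8
25% tone:
  R: 97 + 0.25×(128−97) = 97 + 7.75 = 104.75 → 105
  G: 39 + 0.25×(128−39) = 39 + 22.25 = 61.25 → 61
  B: 59 + 0.25×(128−59) = 59 + 17.25 = 76.25 → 76
  → #693D4C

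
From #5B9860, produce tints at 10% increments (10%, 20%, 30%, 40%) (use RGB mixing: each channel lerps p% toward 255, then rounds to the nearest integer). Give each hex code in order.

#6BA270, #7CAD80, #8CB790, #9DC1A0

#5B9860 is rgb(91, 152, 96).
10%: (91 + 16.4 = 107.4→107, 152 + 10.3 = 162.3→162, 96 + 15.9 = 111.9→112) → #6BA270
20%: (91 + 32.8 = 123.8→124, 152 + 20.6 = 172.6→173, 96 + 31.8 = 127.8→128) → #7CAD80
30%: (91 + 49.2 = 140.2→140, 152 + 30.9 = 182.9→183, 96 + 47.7 = 143.7→144) → #8CB790
40%: (91 + 65.6 = 156.6→157, 152 + 41.2 = 193.2→193, 96 + 63.6 = 159.6→160) → #9DC1A0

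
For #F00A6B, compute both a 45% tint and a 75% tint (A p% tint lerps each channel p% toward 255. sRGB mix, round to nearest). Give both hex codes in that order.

#F778AE, #FBC2DA

#F00A6B is rgb(240, 10, 107).
45% tint:
  R: 240 + 6.75 = 246.75 → 247
  G: 10 + 0.45×(255−10) = 10 + 110.25 = 120.25 → 120
  B: 107 + 0.45×(255−107) = 107 + 66.6 = 173.6 → 174
  → #F778AE
75% tint:
  R: 240 + 0.75×(255−240) = 240 + 11.25 = 251.25 → 251
  G: 10 + 183.75 = 193.75 → 194
  B: 107 + 111 = 218 → 218
  → #FBC2DA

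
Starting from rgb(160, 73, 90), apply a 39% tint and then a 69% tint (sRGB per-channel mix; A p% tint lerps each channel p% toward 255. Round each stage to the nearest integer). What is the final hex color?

Per channel, c → c + 0.39(255 − c):
  R: 160 + 0.39×(255−160) = 160 + 37.05 = 197.05 → 197
  G: 73 + 0.39×(255−73) = 73 + 70.98 = 143.98 → 144
  B: 90 + 0.39×(255−90) = 90 + 64.35 = 154.35 → 154
After the tint: rgb(197, 144, 154) = #C5909A.
A 69% tint moves each channel 69% toward 255:
  R: 197 + 40.02 = 237.02 → 237
  G: 144 + 0.69×(255−144) = 144 + 76.59 = 220.59 → 221
  B: 154 + 0.69×(255−154) = 154 + 69.69 = 223.69 → 224
rgb(237, 221, 224) = #EDDDE0.

#EDDDE0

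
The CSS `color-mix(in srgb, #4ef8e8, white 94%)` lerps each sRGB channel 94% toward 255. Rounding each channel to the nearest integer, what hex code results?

#f4fffe

#4ef8e8 is rgb(78, 248, 232).
Lerp each channel 94% toward 255:
  R: 78 + 166.38 = 244.38 → 244
  G: 248 + 0.94×(255−248) = 248 + 6.58 = 254.58 → 255
  B: 232 + 0.94×(255−232) = 232 + 21.62 = 253.62 → 254
rgb(244, 255, 254) = #f4fffe.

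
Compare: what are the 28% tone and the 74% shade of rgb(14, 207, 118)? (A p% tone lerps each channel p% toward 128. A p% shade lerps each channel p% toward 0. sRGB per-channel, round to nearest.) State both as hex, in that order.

#2EB979, #04361F

28% tone:
  R: 14 + 0.28×(128−14) = 14 + 31.92 = 45.92 → 46
  G: 207 + 0.28×(128−207) = 207 − 22.12 = 184.88 → 185
  B: 118 + 0.28×(128−118) = 118 + 2.8 = 120.8 → 121
  → #2EB979
74% shade:
  R: 14 − 10.36 = 3.64 → 4
  G: 207 + 0.74×(0−207) = 207 − 153.18 = 53.82 → 54
  B: 118 + 0.74×(0−118) = 118 − 87.32 = 30.68 → 31
  → #04361F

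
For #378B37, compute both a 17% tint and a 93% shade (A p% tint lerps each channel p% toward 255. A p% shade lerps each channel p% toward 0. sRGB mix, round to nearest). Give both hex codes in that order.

#599F59, #040A04

#378B37 is rgb(55, 139, 55).
17% tint:
  R: 55 + 0.17×(255−55) = 55 + 34 = 89 → 89
  G: 139 + 19.72 = 158.72 → 159
  B: 55 + 34 = 89 → 89
  → #599F59
93% shade:
  R: 55 − 51.15 = 3.85 → 4
  G: 139 + 0.93×(0−139) = 139 − 129.27 = 9.73 → 10
  B: 55 + 0.93×(0−55) = 55 − 51.15 = 3.85 → 4
  → #040A04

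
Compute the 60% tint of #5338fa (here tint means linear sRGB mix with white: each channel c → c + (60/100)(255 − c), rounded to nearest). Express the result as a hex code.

#5338fa is rgb(83, 56, 250).
Per channel, c → c + 0.6(255 − c):
  R: 83 + 0.6×(255−83) = 83 + 103.2 = 186.2 → 186
  G: 56 + 119.4 = 175.4 → 175
  B: 250 + 3 = 253 → 253
rgb(186, 175, 253) = #baaffd.

#baaffd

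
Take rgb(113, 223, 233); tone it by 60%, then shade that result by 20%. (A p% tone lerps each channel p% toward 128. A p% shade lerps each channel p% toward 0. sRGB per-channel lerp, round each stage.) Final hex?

#628588

A 60% tone moves each channel 60% toward 128:
  R: 113 + 9 = 122 → 122
  G: 223 + 0.6×(128−223) = 223 − 57 = 166 → 166
  B: 233 + 0.6×(128−233) = 233 − 63 = 170 → 170
After the tone: rgb(122, 166, 170) = #7AA6AA.
Per channel, c → c + 0.2(0 − c):
  R: 122 + 0.2×(0−122) = 122 − 24.4 = 97.6 → 98
  G: 166 + 0.2×(0−166) = 166 − 33.2 = 132.8 → 133
  B: 170 − 34 = 136 → 136
rgb(98, 133, 136) = #628588.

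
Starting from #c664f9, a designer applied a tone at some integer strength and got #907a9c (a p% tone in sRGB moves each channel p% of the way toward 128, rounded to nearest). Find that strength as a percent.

77%

#c664f9 is rgb(198, 100, 249); #907a9c is rgb(144, 122, 156).
On the B channel (widest range): 156 ≈ 249 + (p/100)(128 − 249), so p ≈ 100×(156 − 249)/(128 − 249) = -9300/-121 = 76.86.
p = 77 reproduces all three channels after rounding.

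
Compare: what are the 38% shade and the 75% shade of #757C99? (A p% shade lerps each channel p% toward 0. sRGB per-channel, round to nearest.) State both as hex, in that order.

#757C99 is rgb(117, 124, 153).
38% shade:
  R: 117 + 0.38×(0−117) = 117 − 44.46 = 72.54 → 73
  G: 124 − 47.12 = 76.88 → 77
  B: 153 + 0.38×(0−153) = 153 − 58.14 = 94.86 → 95
  → #494D5F
75% shade:
  R: 117 + 0.75×(0−117) = 117 − 87.75 = 29.25 → 29
  G: 124 − 93 = 31 → 31
  B: 153 − 114.75 = 38.25 → 38
  → #1D1F26

#494D5F, #1D1F26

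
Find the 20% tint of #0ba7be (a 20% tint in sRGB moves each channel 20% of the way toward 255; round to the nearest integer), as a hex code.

#0ba7be is rgb(11, 167, 190).
Lerp each channel 20% toward 255:
  R: 11 + 0.2×(255−11) = 11 + 48.8 = 59.8 → 60
  G: 167 + 0.2×(255−167) = 167 + 17.6 = 184.6 → 185
  B: 190 + 13 = 203 → 203
rgb(60, 185, 203) = #3cb9cb.

#3cb9cb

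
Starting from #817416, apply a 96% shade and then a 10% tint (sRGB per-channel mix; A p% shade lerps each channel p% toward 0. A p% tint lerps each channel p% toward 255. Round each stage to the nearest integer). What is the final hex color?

#817416 is rgb(129, 116, 22).
A 96% shade moves each channel 96% toward 0:
  R: 129 + 0.96×(0−129) = 129 − 123.84 = 5.16 → 5
  G: 116 − 111.36 = 4.64 → 5
  B: 22 + 0.96×(0−22) = 22 − 21.12 = 0.88 → 1
After the shade: rgb(5, 5, 1) = #050501.
A 10% tint moves each channel 10% toward 255:
  R: 5 + 0.1×(255−5) = 5 + 25 = 30 → 30
  G: 5 + 0.1×(255−5) = 5 + 25 = 30 → 30
  B: 1 + 25.4 = 26.4 → 26
rgb(30, 30, 26) = #1e1e1a.

#1e1e1a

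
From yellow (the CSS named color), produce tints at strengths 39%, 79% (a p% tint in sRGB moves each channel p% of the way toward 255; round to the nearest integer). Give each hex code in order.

CSS yellow is rgb(255, 255, 0).
39%: (255→255, 255→255, 0 + 99.45 = 99.45→99) → #ffff63
79%: (255→255, 255→255, 0 + 201.45 = 201.45→201) → #ffffc9

#ffff63, #ffffc9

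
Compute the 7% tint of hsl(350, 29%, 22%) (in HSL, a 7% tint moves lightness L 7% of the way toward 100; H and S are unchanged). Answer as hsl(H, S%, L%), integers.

hsl(350, 29%, 27%)

L moves 7% from 22 toward 100: 22 + 5.46 = 27.46 → 27.
H and S are unchanged.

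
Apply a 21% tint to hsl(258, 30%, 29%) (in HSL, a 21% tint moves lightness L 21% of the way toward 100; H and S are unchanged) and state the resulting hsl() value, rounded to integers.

L moves 21% from 29 toward 100: 29 + 14.91 = 43.91 → 44.
H and S are unchanged.

hsl(258, 30%, 44%)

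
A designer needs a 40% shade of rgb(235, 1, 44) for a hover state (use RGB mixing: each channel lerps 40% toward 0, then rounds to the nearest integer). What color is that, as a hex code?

Lerp each channel 40% toward 0:
  R: 235 + 0.4×(0−235) = 235 − 94 = 141 → 141
  G: 1 − 0.4 = 0.6 → 1
  B: 44 + 0.4×(0−44) = 44 − 17.6 = 26.4 → 26
rgb(141, 1, 26) = #8D011A.

#8D011A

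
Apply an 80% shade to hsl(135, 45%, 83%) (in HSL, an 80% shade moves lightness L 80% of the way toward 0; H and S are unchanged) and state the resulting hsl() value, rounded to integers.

hsl(135, 45%, 17%)

L moves 80% from 83 toward 0: 83 − 66.4 = 16.6 → 17.
H and S are unchanged.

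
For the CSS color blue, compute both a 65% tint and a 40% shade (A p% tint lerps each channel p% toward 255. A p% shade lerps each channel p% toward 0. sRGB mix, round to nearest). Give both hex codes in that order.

CSS blue is rgb(0, 0, 255).
65% tint:
  R: 0 + 0.65×(255−0) = 0 + 165.75 = 165.75 → 166
  G: 0 + 165.75 = 165.75 → 166
  B: 255 + 0.65×(255−255) = 255 + 0 = 255 → 255
  → #A6A6FF
40% shade:
  R: 0 + 0.4×(0−0) = 0 + 0 = 0 → 0
  G: 0 + 0.4×(0−0) = 0 + 0 = 0 → 0
  B: 255 − 102 = 153 → 153
  → #000099

#A6A6FF, #000099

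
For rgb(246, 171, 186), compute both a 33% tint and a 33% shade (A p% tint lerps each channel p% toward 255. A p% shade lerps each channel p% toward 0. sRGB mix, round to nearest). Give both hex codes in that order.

33% tint:
  R: 246 + 0.33×(255−246) = 246 + 2.97 = 248.97 → 249
  G: 171 + 0.33×(255−171) = 171 + 27.72 = 198.72 → 199
  B: 186 + 22.77 = 208.77 → 209
  → #f9c7d1
33% shade:
  R: 246 + 0.33×(0−246) = 246 − 81.18 = 164.82 → 165
  G: 171 − 56.43 = 114.57 → 115
  B: 186 − 61.38 = 124.62 → 125
  → #a5737d

#f9c7d1, #a5737d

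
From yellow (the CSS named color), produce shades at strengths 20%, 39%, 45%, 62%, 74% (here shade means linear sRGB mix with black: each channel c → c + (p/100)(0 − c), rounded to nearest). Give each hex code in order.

CSS yellow is rgb(255, 255, 0).
20%: (255 − 51 = 204→204, 255 − 51 = 204→204, 0→0) → #CCCC00
39%: (255 − 99.45 = 155.55→156, 255 − 99.45 = 155.55→156, 0→0) → #9C9C00
45%: (255 − 114.75 = 140.25→140, 255 − 114.75 = 140.25→140, 0→0) → #8C8C00
62%: (255 − 158.1 = 96.9→97, 255 − 158.1 = 96.9→97, 0→0) → #616100
74%: (255 − 188.7 = 66.3→66, 255 − 188.7 = 66.3→66, 0→0) → #424200

#CCCC00, #9C9C00, #8C8C00, #616100, #424200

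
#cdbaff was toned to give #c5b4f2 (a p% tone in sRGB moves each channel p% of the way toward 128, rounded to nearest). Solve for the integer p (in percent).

#cdbaff is rgb(205, 186, 255); #c5b4f2 is rgb(197, 180, 242).
On the B channel (widest range): 242 ≈ 255 + (p/100)(128 − 255), so p ≈ 100×(242 − 255)/(128 − 255) = -1300/-127 = 10.24.
p = 10 reproduces all three channels after rounding.

10%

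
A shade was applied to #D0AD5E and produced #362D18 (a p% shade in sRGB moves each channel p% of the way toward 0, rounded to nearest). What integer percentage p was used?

74%

#D0AD5E is rgb(208, 173, 94); #362D18 is rgb(54, 45, 24).
On the R channel (widest range): 54 ≈ 208 + (p/100)(0 − 208), so p ≈ 100×(54 − 208)/(0 − 208) = -15400/-208 = 74.04.
p = 74 reproduces all three channels after rounding.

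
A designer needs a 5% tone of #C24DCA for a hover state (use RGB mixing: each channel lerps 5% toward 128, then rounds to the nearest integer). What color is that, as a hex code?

#BF50C6

#C24DCA is rgb(194, 77, 202).
A 5% tone moves each channel 5% toward 128:
  R: 194 + 0.05×(128−194) = 194 − 3.3 = 190.7 → 191
  G: 77 + 0.05×(128−77) = 77 + 2.55 = 79.55 → 80
  B: 202 + 0.05×(128−202) = 202 − 3.7 = 198.3 → 198
rgb(191, 80, 198) = #BF50C6.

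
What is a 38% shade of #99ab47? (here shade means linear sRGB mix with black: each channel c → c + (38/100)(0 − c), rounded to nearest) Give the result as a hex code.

#5f6a2c

#99ab47 is rgb(153, 171, 71).
Per channel, c → c + 0.38(0 − c):
  R: 153 − 58.14 = 94.86 → 95
  G: 171 − 64.98 = 106.02 → 106
  B: 71 + 0.38×(0−71) = 71 − 26.98 = 44.02 → 44
rgb(95, 106, 44) = #5f6a2c.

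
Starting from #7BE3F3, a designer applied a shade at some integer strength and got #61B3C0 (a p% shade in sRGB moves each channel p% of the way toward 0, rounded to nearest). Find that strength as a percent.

21%

#7BE3F3 is rgb(123, 227, 243); #61B3C0 is rgb(97, 179, 192).
On the B channel (widest range): 192 ≈ 243 + (p/100)(0 − 243), so p ≈ 100×(192 − 243)/(0 − 243) = -5100/-243 = 20.99.
p = 21 reproduces all three channels after rounding.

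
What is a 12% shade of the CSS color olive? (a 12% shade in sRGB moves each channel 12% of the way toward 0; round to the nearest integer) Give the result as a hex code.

CSS olive is rgb(128, 128, 0).
A 12% shade moves each channel 12% toward 0:
  R: 128 + 0.12×(0−128) = 128 − 15.36 = 112.64 → 113
  G: 128 + 0.12×(0−128) = 128 − 15.36 = 112.64 → 113
  B: 0 + 0.12×(0−0) = 0 + 0 = 0 → 0
rgb(113, 113, 0) = #717100.

#717100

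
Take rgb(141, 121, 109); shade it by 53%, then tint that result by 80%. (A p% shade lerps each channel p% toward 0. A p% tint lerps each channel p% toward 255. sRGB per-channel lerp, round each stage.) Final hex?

Per channel, c → c + 0.53(0 − c):
  R: 141 − 74.73 = 66.27 → 66
  G: 121 − 64.13 = 56.87 → 57
  B: 109 + 0.53×(0−109) = 109 − 57.77 = 51.23 → 51
After the shade: rgb(66, 57, 51) = #423933.
Lerp each channel 80% toward 255:
  R: 66 + 151.2 = 217.2 → 217
  G: 57 + 158.4 = 215.4 → 215
  B: 51 + 163.2 = 214.2 → 214
rgb(217, 215, 214) = #D9D7D6.

#D9D7D6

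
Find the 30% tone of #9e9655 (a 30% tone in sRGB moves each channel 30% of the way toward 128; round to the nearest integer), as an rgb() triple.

#9e9655 is rgb(158, 150, 85).
A 30% tone moves each channel 30% toward 128:
  R: 158 − 9 = 149 → 149
  G: 150 + 0.3×(128−150) = 150 − 6.6 = 143.4 → 143
  B: 85 + 0.3×(128−85) = 85 + 12.9 = 97.9 → 98

rgb(149, 143, 98)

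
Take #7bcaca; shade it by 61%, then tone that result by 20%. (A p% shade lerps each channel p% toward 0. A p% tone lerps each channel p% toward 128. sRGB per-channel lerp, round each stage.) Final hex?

#405959

#7bcaca is rgb(123, 202, 202).
A 61% shade moves each channel 61% toward 0:
  R: 123 + 0.61×(0−123) = 123 − 75.03 = 47.97 → 48
  G: 202 − 123.22 = 78.78 → 79
  B: 202 + 0.61×(0−202) = 202 − 123.22 = 78.78 → 79
After the shade: rgb(48, 79, 79) = #304f4f.
Per channel, c → c + 0.2(128 − c):
  R: 48 + 0.2×(128−48) = 48 + 16 = 64 → 64
  G: 79 + 0.2×(128−79) = 79 + 9.8 = 88.8 → 89
  B: 79 + 0.2×(128−79) = 79 + 9.8 = 88.8 → 89
rgb(64, 89, 89) = #405959.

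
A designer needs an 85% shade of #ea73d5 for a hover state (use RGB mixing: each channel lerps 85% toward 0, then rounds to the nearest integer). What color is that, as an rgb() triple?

rgb(35, 17, 32)

#ea73d5 is rgb(234, 115, 213).
Lerp each channel 85% toward 0:
  R: 234 + 0.85×(0−234) = 234 − 198.9 = 35.1 → 35
  G: 115 + 0.85×(0−115) = 115 − 97.75 = 17.25 → 17
  B: 213 − 181.05 = 31.95 → 32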